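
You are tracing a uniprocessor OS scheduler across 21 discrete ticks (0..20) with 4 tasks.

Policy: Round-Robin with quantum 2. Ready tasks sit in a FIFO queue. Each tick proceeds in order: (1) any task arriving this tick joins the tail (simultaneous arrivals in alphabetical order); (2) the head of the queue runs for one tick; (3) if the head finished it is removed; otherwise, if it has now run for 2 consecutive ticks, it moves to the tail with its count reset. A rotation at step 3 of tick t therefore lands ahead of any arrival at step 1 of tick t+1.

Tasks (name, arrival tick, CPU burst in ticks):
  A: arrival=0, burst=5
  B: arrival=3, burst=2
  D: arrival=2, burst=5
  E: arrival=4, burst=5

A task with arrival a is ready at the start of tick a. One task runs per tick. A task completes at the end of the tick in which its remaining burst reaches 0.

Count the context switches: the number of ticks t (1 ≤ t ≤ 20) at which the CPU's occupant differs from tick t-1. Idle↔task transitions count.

t=0: queue=[A] q_used=0 → run A
t=1: queue=[A] q_used=1 → run A
t=2: queue=[A,D] q_used=0 → run A
t=3: queue=[A,D,B] q_used=1 → run A
t=4: queue=[D,B,A,E] q_used=0 → run D
t=5: queue=[D,B,A,E] q_used=1 → run D
t=6: queue=[B,A,E,D] q_used=0 → run B
t=7: queue=[B,A,E,D] q_used=1 → run B
t=8: queue=[A,E,D] q_used=0 → run A
t=9: queue=[E,D] q_used=0 → run E
t=10: queue=[E,D] q_used=1 → run E
t=11: queue=[D,E] q_used=0 → run D
t=12: queue=[D,E] q_used=1 → run D
t=13: queue=[E,D] q_used=0 → run E
t=14: queue=[E,D] q_used=1 → run E
t=15: queue=[D,E] q_used=0 → run D
t=16: queue=[E] q_used=0 → run E
t=17: (idle)
t=18: (idle)
t=19: (idle)
t=20: (idle)

context switches = 9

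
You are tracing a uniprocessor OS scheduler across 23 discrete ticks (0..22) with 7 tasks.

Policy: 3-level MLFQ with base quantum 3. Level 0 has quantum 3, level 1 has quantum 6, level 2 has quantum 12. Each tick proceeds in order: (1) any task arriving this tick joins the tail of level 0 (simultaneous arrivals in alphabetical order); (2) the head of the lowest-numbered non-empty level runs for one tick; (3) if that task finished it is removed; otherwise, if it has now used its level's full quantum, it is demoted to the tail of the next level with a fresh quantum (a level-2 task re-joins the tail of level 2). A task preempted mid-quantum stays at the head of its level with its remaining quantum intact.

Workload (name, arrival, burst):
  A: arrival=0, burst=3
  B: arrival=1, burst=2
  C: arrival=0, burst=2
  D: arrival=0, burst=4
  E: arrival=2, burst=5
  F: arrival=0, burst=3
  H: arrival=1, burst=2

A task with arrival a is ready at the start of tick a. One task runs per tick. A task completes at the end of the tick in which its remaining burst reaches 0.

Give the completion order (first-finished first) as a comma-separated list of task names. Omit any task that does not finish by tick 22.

completion order = A, C, F, B, H, D, E

t=0: L0/L1/L2 = ACDF/-/- → run A
t=1: L0/L1/L2 = ACDFBH/-/- → run A
t=2: L0/L1/L2 = ACDFBHE/-/- → run A
t=3: L0/L1/L2 = CDFBHE/-/- → run C
t=4: L0/L1/L2 = CDFBHE/-/- → run C
t=5: L0/L1/L2 = DFBHE/-/- → run D
t=6: L0/L1/L2 = DFBHE/-/- → run D
t=7: L0/L1/L2 = DFBHE/-/- → run D
t=8: L0/L1/L2 = FBHE/D/- → run F
t=9: L0/L1/L2 = FBHE/D/- → run F
t=10: L0/L1/L2 = FBHE/D/- → run F
t=11: L0/L1/L2 = BHE/D/- → run B
t=12: L0/L1/L2 = BHE/D/- → run B
t=13: L0/L1/L2 = HE/D/- → run H
t=14: L0/L1/L2 = HE/D/- → run H
t=15: L0/L1/L2 = E/D/- → run E
t=16: L0/L1/L2 = E/D/- → run E
t=17: L0/L1/L2 = E/D/- → run E
t=18: L0/L1/L2 = -/DE/- → run D
t=19: L0/L1/L2 = -/E/- → run E
t=20: L0/L1/L2 = -/E/- → run E
t=21: (idle)
t=22: (idle)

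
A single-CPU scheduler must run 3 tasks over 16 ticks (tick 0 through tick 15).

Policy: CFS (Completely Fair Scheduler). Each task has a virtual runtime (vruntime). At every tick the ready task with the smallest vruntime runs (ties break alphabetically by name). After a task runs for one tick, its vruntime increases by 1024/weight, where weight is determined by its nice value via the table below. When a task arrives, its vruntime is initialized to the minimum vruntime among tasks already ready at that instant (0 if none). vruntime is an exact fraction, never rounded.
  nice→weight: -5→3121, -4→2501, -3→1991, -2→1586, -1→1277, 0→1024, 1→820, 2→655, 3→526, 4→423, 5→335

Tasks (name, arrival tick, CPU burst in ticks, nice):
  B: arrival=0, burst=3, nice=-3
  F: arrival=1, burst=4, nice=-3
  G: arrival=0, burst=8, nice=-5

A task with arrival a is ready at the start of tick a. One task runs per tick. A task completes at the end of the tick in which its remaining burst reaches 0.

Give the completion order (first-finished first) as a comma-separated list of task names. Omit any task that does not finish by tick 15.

t=0: vr[B=0 G=0] → run B
t=1: vr[B=1024/1991 F=0 G=0] → run F
t=2: vr[B=1024/1991 F=1024/1991 G=0] → run G
t=3: vr[B=1024/1991 F=1024/1991 G=1024/3121] → run G
t=4: vr[B=1024/1991 F=1024/1991 G=2048/3121] → run B
t=5: vr[B=2048/1991 F=1024/1991 G=2048/3121] → run F
t=6: vr[B=2048/1991 F=2048/1991 G=2048/3121] → run G
t=7: vr[B=2048/1991 F=2048/1991 G=3072/3121] → run G
t=8: vr[B=2048/1991 F=2048/1991 G=4096/3121] → run B
t=9: vr[F=2048/1991 G=4096/3121] → run F
t=10: vr[F=3072/1991 G=4096/3121] → run G
t=11: vr[F=3072/1991 G=5120/3121] → run F
t=12: vr[G=5120/3121] → run G
t=13: vr[G=6144/3121] → run G
t=14: vr[G=7168/3121] → run G
t=15: (idle)

completion order = B, F, G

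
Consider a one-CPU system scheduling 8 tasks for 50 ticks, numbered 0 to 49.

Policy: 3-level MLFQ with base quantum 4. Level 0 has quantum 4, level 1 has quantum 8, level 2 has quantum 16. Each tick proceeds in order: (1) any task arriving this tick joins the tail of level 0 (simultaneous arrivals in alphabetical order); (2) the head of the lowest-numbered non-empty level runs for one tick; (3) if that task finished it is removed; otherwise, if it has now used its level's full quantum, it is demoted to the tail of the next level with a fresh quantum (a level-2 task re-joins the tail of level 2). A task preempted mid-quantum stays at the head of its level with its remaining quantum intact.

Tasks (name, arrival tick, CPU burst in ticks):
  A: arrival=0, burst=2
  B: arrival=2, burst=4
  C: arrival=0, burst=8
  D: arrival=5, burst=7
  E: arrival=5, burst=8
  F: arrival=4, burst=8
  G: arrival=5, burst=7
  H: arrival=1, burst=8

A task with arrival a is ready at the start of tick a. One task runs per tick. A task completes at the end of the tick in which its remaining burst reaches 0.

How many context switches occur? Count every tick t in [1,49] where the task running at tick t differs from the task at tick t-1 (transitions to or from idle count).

t=0: L0/L1/L2 = AC/-/- → run A
t=1: L0/L1/L2 = ACH/-/- → run A
t=2: L0/L1/L2 = CHB/-/- → run C
t=3: L0/L1/L2 = CHB/-/- → run C
t=4: L0/L1/L2 = CHBF/-/- → run C
t=5: L0/L1/L2 = CHBFDEG/-/- → run C
t=6: L0/L1/L2 = HBFDEG/C/- → run H
t=7: L0/L1/L2 = HBFDEG/C/- → run H
t=8: L0/L1/L2 = HBFDEG/C/- → run H
t=9: L0/L1/L2 = HBFDEG/C/- → run H
t=10: L0/L1/L2 = BFDEG/CH/- → run B
t=11: L0/L1/L2 = BFDEG/CH/- → run B
t=12: L0/L1/L2 = BFDEG/CH/- → run B
t=13: L0/L1/L2 = BFDEG/CH/- → run B
t=14: L0/L1/L2 = FDEG/CH/- → run F
t=15: L0/L1/L2 = FDEG/CH/- → run F
t=16: L0/L1/L2 = FDEG/CH/- → run F
t=17: L0/L1/L2 = FDEG/CH/- → run F
t=18: L0/L1/L2 = DEG/CHF/- → run D
t=19: L0/L1/L2 = DEG/CHF/- → run D
t=20: L0/L1/L2 = DEG/CHF/- → run D
t=21: L0/L1/L2 = DEG/CHF/- → run D
t=22: L0/L1/L2 = EG/CHFD/- → run E
t=23: L0/L1/L2 = EG/CHFD/- → run E
t=24: L0/L1/L2 = EG/CHFD/- → run E
t=25: L0/L1/L2 = EG/CHFD/- → run E
t=26: L0/L1/L2 = G/CHFDE/- → run G
t=27: L0/L1/L2 = G/CHFDE/- → run G
t=28: L0/L1/L2 = G/CHFDE/- → run G
t=29: L0/L1/L2 = G/CHFDE/- → run G
t=30: L0/L1/L2 = -/CHFDEG/- → run C
t=31: L0/L1/L2 = -/CHFDEG/- → run C
t=32: L0/L1/L2 = -/CHFDEG/- → run C
t=33: L0/L1/L2 = -/CHFDEG/- → run C
t=34: L0/L1/L2 = -/HFDEG/- → run H
t=35: L0/L1/L2 = -/HFDEG/- → run H
t=36: L0/L1/L2 = -/HFDEG/- → run H
t=37: L0/L1/L2 = -/HFDEG/- → run H
t=38: L0/L1/L2 = -/FDEG/- → run F
t=39: L0/L1/L2 = -/FDEG/- → run F
t=40: L0/L1/L2 = -/FDEG/- → run F
t=41: L0/L1/L2 = -/FDEG/- → run F
t=42: L0/L1/L2 = -/DEG/- → run D
t=43: L0/L1/L2 = -/DEG/- → run D
t=44: L0/L1/L2 = -/DEG/- → run D
t=45: L0/L1/L2 = -/EG/- → run E
t=46: L0/L1/L2 = -/EG/- → run E
t=47: L0/L1/L2 = -/EG/- → run E
t=48: L0/L1/L2 = -/EG/- → run E
t=49: L0/L1/L2 = -/G/- → run G

context switches = 13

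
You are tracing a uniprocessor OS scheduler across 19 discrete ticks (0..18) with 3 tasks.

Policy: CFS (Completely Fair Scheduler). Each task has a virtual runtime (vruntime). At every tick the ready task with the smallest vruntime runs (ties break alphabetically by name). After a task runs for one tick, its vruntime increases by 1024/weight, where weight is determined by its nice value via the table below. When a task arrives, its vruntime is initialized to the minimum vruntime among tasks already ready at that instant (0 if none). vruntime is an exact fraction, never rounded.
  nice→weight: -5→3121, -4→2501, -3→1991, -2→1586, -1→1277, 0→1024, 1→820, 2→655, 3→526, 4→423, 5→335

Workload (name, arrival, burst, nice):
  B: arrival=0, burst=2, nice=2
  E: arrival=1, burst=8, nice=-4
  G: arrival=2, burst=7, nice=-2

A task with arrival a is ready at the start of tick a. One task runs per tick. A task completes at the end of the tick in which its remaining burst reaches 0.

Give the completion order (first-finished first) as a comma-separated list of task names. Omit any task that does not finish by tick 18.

completion order = B, E, G

t=0: vr[B=0] → run B
t=1: vr[B=1024/655 E=1024/655] → run B
t=2: vr[E=1024/655 G=1024/655] → run E
t=3: vr[E=3231744/1638155 G=1024/655] → run G
t=4: vr[E=3231744/1638155 G=1147392/519415] → run E
t=5: vr[E=3902464/1638155 G=1147392/519415] → run G
t=6: vr[E=3902464/1638155 G=1482752/519415] → run E
t=7: vr[E=4573184/1638155 G=1482752/519415] → run E
t=8: vr[E=5243904/1638155 G=1482752/519415] → run G
t=9: vr[E=5243904/1638155 G=1818112/519415] → run E
t=10: vr[E=5914624/1638155 G=1818112/519415] → run G
t=11: vr[E=5914624/1638155 G=2153472/519415] → run E
t=12: vr[E=6585344/1638155 G=2153472/519415] → run E
t=13: vr[E=7256064/1638155 G=2153472/519415] → run G
t=14: vr[E=7256064/1638155 G=2488832/519415] → run E
t=15: vr[G=2488832/519415] → run G
t=16: vr[G=2824192/519415] → run G
t=17: (idle)
t=18: (idle)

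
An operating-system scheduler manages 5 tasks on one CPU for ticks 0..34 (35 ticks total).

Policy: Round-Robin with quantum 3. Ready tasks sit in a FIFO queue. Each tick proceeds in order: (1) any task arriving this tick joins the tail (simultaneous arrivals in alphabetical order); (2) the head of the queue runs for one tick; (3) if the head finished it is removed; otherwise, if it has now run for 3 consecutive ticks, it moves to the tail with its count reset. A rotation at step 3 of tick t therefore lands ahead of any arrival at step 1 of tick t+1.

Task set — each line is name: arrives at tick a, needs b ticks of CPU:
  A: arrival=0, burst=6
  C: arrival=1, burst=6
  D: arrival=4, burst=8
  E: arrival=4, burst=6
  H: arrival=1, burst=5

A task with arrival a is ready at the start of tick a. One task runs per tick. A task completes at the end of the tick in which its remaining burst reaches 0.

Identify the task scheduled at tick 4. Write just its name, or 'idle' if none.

t=0: queue=[A] q_used=0 → run A
t=1: queue=[A,C,H] q_used=1 → run A
t=2: queue=[A,C,H] q_used=2 → run A
t=3: queue=[C,H,A] q_used=0 → run C
t=4: queue=[C,H,A,D,E] q_used=1 → run C
t=5: queue=[C,H,A,D,E] q_used=2 → run C
t=6: queue=[H,A,D,E,C] q_used=0 → run H
t=7: queue=[H,A,D,E,C] q_used=1 → run H
t=8: queue=[H,A,D,E,C] q_used=2 → run H
t=9: queue=[A,D,E,C,H] q_used=0 → run A
t=10: queue=[A,D,E,C,H] q_used=1 → run A
t=11: queue=[A,D,E,C,H] q_used=2 → run A
t=12: queue=[D,E,C,H] q_used=0 → run D
t=13: queue=[D,E,C,H] q_used=1 → run D
t=14: queue=[D,E,C,H] q_used=2 → run D
t=15: queue=[E,C,H,D] q_used=0 → run E
t=16: queue=[E,C,H,D] q_used=1 → run E
t=17: queue=[E,C,H,D] q_used=2 → run E
t=18: queue=[C,H,D,E] q_used=0 → run C
t=19: queue=[C,H,D,E] q_used=1 → run C
t=20: queue=[C,H,D,E] q_used=2 → run C
t=21: queue=[H,D,E] q_used=0 → run H
t=22: queue=[H,D,E] q_used=1 → run H
t=23: queue=[D,E] q_used=0 → run D
t=24: queue=[D,E] q_used=1 → run D
t=25: queue=[D,E] q_used=2 → run D
t=26: queue=[E,D] q_used=0 → run E
t=27: queue=[E,D] q_used=1 → run E
t=28: queue=[E,D] q_used=2 → run E
t=29: queue=[D] q_used=0 → run D
t=30: queue=[D] q_used=1 → run D
t=31: (idle)
t=32: (idle)
t=33: (idle)
t=34: (idle)

running at tick 4 = C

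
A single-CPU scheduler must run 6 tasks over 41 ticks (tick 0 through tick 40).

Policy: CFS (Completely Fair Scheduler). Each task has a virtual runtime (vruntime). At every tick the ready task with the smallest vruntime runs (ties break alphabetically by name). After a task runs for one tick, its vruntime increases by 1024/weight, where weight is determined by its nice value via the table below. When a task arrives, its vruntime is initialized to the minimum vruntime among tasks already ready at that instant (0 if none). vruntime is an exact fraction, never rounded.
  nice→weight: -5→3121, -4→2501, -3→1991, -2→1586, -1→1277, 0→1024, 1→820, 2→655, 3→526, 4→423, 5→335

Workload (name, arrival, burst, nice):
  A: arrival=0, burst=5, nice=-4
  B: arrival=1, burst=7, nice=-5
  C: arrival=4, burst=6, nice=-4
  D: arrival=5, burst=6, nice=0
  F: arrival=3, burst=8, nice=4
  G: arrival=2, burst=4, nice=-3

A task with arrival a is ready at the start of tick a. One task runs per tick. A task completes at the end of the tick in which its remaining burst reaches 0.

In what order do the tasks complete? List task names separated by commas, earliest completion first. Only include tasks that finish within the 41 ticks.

completion order = A, G, B, C, D, F

t=0: vr[A=0] → run A
t=1: vr[A=1024/2501 B=1024/2501] → run A
t=2: vr[A=2048/2501 B=1024/2501 G=1024/2501] → run B
t=3: vr[A=2048/2501 B=5756928/7805621 F=1024/2501 G=1024/2501] → run F
t=4: vr[A=2048/2501 B=5756928/7805621 C=1024/2501 F=2994176/1057923 G=1024/2501] → run C
t=5: vr[A=2048/2501 B=5756928/7805621 C=2048/2501 D=1024/2501 F=2994176/1057923 G=1024/2501] → run D
t=6: vr[A=2048/2501 B=5756928/7805621 C=2048/2501 D=3525/2501 F=2994176/1057923 G=1024/2501] → run G
t=7: vr[A=2048/2501 B=5756928/7805621 C=2048/2501 D=3525/2501 F=2994176/1057923 G=4599808/4979491] → run B
t=8: vr[A=2048/2501 B=8317952/7805621 C=2048/2501 D=3525/2501 F=2994176/1057923 G=4599808/4979491] → run A
t=9: vr[A=3072/2501 B=8317952/7805621 C=2048/2501 D=3525/2501 F=2994176/1057923 G=4599808/4979491] → run C
t=10: vr[A=3072/2501 B=8317952/7805621 C=3072/2501 D=3525/2501 F=2994176/1057923 G=4599808/4979491] → run G
t=11: vr[A=3072/2501 B=8317952/7805621 C=3072/2501 D=3525/2501 F=2994176/1057923 G=7160832/4979491] → run B
t=12: vr[A=3072/2501 B=10878976/7805621 C=3072/2501 D=3525/2501 F=2994176/1057923 G=7160832/4979491] → run A
t=13: vr[A=4096/2501 B=10878976/7805621 C=3072/2501 D=3525/2501 F=2994176/1057923 G=7160832/4979491] → run C
t=14: vr[A=4096/2501 B=10878976/7805621 C=4096/2501 D=3525/2501 F=2994176/1057923 G=7160832/4979491] → run B
t=15: vr[A=4096/2501 B=13440000/7805621 C=4096/2501 D=3525/2501 F=2994176/1057923 G=7160832/4979491] → run D
t=16: vr[A=4096/2501 B=13440000/7805621 C=4096/2501 D=6026/2501 F=2994176/1057923 G=7160832/4979491] → run G
t=17: vr[A=4096/2501 B=13440000/7805621 C=4096/2501 D=6026/2501 F=2994176/1057923 G=9721856/4979491] → run A
t=18: vr[B=13440000/7805621 C=4096/2501 D=6026/2501 F=2994176/1057923 G=9721856/4979491] → run C
t=19: vr[B=13440000/7805621 C=5120/2501 D=6026/2501 F=2994176/1057923 G=9721856/4979491] → run B
t=20: vr[B=16001024/7805621 C=5120/2501 D=6026/2501 F=2994176/1057923 G=9721856/4979491] → run G
t=21: vr[B=16001024/7805621 C=5120/2501 D=6026/2501 F=2994176/1057923] → run C
t=22: vr[B=16001024/7805621 C=6144/2501 D=6026/2501 F=2994176/1057923] → run B
t=23: vr[B=18562048/7805621 C=6144/2501 D=6026/2501 F=2994176/1057923] → run B
t=24: vr[C=6144/2501 D=6026/2501 F=2994176/1057923] → run D
t=25: vr[C=6144/2501 D=8527/2501 F=2994176/1057923] → run C
t=26: vr[D=8527/2501 F=2994176/1057923] → run F
t=27: vr[D=8527/2501 F=5555200/1057923] → run D
t=28: vr[D=11028/2501 F=5555200/1057923] → run D
t=29: vr[D=13529/2501 F=5555200/1057923] → run F
t=30: vr[D=13529/2501 F=2705408/352641] → run D
t=31: vr[F=2705408/352641] → run F
t=32: vr[F=10677248/1057923] → run F
t=33: vr[F=13238272/1057923] → run F
t=34: vr[F=5266432/352641] → run F
t=35: vr[F=18360320/1057923] → run F
t=36: (idle)
t=37: (idle)
t=38: (idle)
t=39: (idle)
t=40: (idle)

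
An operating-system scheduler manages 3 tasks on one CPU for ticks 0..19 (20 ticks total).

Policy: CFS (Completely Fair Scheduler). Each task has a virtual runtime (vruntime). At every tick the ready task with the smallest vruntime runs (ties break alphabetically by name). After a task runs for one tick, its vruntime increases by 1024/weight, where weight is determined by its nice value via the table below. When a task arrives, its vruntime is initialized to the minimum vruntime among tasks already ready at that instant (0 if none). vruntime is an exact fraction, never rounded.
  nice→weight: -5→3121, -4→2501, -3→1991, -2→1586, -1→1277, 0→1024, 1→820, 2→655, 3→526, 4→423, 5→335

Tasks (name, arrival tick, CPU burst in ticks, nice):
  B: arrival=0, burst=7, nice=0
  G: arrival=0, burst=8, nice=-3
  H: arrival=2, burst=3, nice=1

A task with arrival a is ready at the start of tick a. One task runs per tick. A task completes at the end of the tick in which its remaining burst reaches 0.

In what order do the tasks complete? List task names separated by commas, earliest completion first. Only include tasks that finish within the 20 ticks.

completion order = H, G, B

t=0: vr[B=0 G=0] → run B
t=1: vr[B=1 G=0] → run G
t=2: vr[B=1 G=1024/1991 H=1024/1991] → run G
t=3: vr[B=1 G=2048/1991 H=1024/1991] → run H
t=4: vr[B=1 G=2048/1991 H=719616/408155] → run B
t=5: vr[B=2 G=2048/1991 H=719616/408155] → run G
t=6: vr[B=2 G=3072/1991 H=719616/408155] → run G
t=7: vr[B=2 G=4096/1991 H=719616/408155] → run H
t=8: vr[B=2 G=4096/1991 H=1229312/408155] → run B
t=9: vr[B=3 G=4096/1991 H=1229312/408155] → run G
t=10: vr[B=3 G=5120/1991 H=1229312/408155] → run G
t=11: vr[B=3 G=6144/1991 H=1229312/408155] → run B
t=12: vr[B=4 G=6144/1991 H=1229312/408155] → run H
t=13: vr[B=4 G=6144/1991] → run G
t=14: vr[B=4 G=7168/1991] → run G
t=15: vr[B=4] → run B
t=16: vr[B=5] → run B
t=17: vr[B=6] → run B
t=18: (idle)
t=19: (idle)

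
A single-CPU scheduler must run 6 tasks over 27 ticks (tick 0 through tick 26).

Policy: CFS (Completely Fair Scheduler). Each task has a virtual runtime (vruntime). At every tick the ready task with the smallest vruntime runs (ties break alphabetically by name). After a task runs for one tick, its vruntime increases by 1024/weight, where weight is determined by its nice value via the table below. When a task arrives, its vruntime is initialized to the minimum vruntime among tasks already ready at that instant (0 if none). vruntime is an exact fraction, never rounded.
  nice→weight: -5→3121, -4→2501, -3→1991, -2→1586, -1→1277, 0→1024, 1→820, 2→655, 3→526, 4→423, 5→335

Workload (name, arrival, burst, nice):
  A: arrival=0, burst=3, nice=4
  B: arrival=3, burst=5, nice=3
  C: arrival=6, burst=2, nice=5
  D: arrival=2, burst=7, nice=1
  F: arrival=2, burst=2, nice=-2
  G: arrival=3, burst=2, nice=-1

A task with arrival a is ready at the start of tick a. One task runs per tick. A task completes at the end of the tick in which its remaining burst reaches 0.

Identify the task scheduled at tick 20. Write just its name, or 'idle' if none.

t=0: vr[A=0] → run A
t=1: vr[A=1024/423] → run A
t=2: vr[A=2048/423 D=2048/423 F=2048/423] → run A
t=3: vr[B=2048/423 D=2048/423 F=2048/423 G=2048/423] → run B
t=4: vr[B=755200/111249 D=2048/423 F=2048/423 G=2048/423] → run D
t=5: vr[B=755200/111249 D=528128/86715 F=2048/423 G=2048/423] → run F
t=6: vr[B=755200/111249 C=2048/423 D=528128/86715 F=1840640/335439 G=2048/423] → run C
t=7: vr[B=755200/111249 C=1119232/141705 D=528128/86715 F=1840640/335439 G=2048/423] → run G
t=8: vr[B=755200/111249 C=1119232/141705 D=528128/86715 F=1840640/335439 G=3048448/540171] → run F
t=9: vr[B=755200/111249 C=1119232/141705 D=528128/86715 G=3048448/540171] → run G
t=10: vr[B=755200/111249 C=1119232/141705 D=528128/86715] → run D
t=11: vr[B=755200/111249 C=1119232/141705 D=636416/86715] → run B
t=12: vr[B=971776/111249 C=1119232/141705 D=636416/86715] → run D
t=13: vr[B=971776/111249 C=1119232/141705 D=744704/86715] → run C
t=14: vr[B=971776/111249 D=744704/86715] → run D
t=15: vr[B=971776/111249 D=852992/86715] → run B
t=16: vr[B=1188352/111249 D=852992/86715] → run D
t=17: vr[B=1188352/111249 D=192256/17343] → run B
t=18: vr[B=1404928/111249 D=192256/17343] → run D
t=19: vr[B=1404928/111249 D=1069568/86715] → run D
t=20: vr[B=1404928/111249] → run B
t=21: (idle)
t=22: (idle)
t=23: (idle)
t=24: (idle)
t=25: (idle)
t=26: (idle)

running at tick 20 = B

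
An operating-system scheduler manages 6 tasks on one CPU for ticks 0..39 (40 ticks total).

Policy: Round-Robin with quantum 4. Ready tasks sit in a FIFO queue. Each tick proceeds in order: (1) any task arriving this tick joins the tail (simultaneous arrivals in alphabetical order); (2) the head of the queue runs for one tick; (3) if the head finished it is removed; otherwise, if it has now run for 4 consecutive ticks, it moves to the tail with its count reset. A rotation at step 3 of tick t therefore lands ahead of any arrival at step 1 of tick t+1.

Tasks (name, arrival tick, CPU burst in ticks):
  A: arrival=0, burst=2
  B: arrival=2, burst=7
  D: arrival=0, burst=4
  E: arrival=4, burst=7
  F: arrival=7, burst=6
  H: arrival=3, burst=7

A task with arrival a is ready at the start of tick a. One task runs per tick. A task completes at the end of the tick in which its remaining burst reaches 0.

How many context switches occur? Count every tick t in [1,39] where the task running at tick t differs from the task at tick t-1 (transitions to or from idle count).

context switches = 10

t=0: queue=[A,D] q_used=0 → run A
t=1: queue=[A,D] q_used=1 → run A
t=2: queue=[D,B] q_used=0 → run D
t=3: queue=[D,B,H] q_used=1 → run D
t=4: queue=[D,B,H,E] q_used=2 → run D
t=5: queue=[D,B,H,E] q_used=3 → run D
t=6: queue=[B,H,E] q_used=0 → run B
t=7: queue=[B,H,E,F] q_used=1 → run B
t=8: queue=[B,H,E,F] q_used=2 → run B
t=9: queue=[B,H,E,F] q_used=3 → run B
t=10: queue=[H,E,F,B] q_used=0 → run H
t=11: queue=[H,E,F,B] q_used=1 → run H
t=12: queue=[H,E,F,B] q_used=2 → run H
t=13: queue=[H,E,F,B] q_used=3 → run H
t=14: queue=[E,F,B,H] q_used=0 → run E
t=15: queue=[E,F,B,H] q_used=1 → run E
t=16: queue=[E,F,B,H] q_used=2 → run E
t=17: queue=[E,F,B,H] q_used=3 → run E
t=18: queue=[F,B,H,E] q_used=0 → run F
t=19: queue=[F,B,H,E] q_used=1 → run F
t=20: queue=[F,B,H,E] q_used=2 → run F
t=21: queue=[F,B,H,E] q_used=3 → run F
t=22: queue=[B,H,E,F] q_used=0 → run B
t=23: queue=[B,H,E,F] q_used=1 → run B
t=24: queue=[B,H,E,F] q_used=2 → run B
t=25: queue=[H,E,F] q_used=0 → run H
t=26: queue=[H,E,F] q_used=1 → run H
t=27: queue=[H,E,F] q_used=2 → run H
t=28: queue=[E,F] q_used=0 → run E
t=29: queue=[E,F] q_used=1 → run E
t=30: queue=[E,F] q_used=2 → run E
t=31: queue=[F] q_used=0 → run F
t=32: queue=[F] q_used=1 → run F
t=33: (idle)
t=34: (idle)
t=35: (idle)
t=36: (idle)
t=37: (idle)
t=38: (idle)
t=39: (idle)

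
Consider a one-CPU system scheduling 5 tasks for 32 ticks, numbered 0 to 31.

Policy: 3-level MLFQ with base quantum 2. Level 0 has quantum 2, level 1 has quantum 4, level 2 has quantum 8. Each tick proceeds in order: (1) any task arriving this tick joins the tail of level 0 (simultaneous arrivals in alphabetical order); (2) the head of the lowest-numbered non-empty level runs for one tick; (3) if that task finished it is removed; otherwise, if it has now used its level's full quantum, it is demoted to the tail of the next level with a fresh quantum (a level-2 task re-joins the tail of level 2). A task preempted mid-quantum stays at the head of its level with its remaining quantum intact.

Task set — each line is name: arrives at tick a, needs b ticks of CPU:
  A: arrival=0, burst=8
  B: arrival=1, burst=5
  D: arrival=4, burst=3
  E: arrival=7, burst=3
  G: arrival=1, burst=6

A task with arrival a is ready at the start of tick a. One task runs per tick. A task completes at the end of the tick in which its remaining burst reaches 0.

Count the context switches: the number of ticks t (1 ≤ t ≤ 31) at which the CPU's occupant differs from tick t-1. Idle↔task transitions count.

t=0: L0/L1/L2 = A/-/- → run A
t=1: L0/L1/L2 = ABG/-/- → run A
t=2: L0/L1/L2 = BG/A/- → run B
t=3: L0/L1/L2 = BG/A/- → run B
t=4: L0/L1/L2 = GD/AB/- → run G
t=5: L0/L1/L2 = GD/AB/- → run G
t=6: L0/L1/L2 = D/ABG/- → run D
t=7: L0/L1/L2 = DE/ABG/- → run D
t=8: L0/L1/L2 = E/ABGD/- → run E
t=9: L0/L1/L2 = E/ABGD/- → run E
t=10: L0/L1/L2 = -/ABGDE/- → run A
t=11: L0/L1/L2 = -/ABGDE/- → run A
t=12: L0/L1/L2 = -/ABGDE/- → run A
t=13: L0/L1/L2 = -/ABGDE/- → run A
t=14: L0/L1/L2 = -/BGDE/A → run B
t=15: L0/L1/L2 = -/BGDE/A → run B
t=16: L0/L1/L2 = -/BGDE/A → run B
t=17: L0/L1/L2 = -/GDE/A → run G
t=18: L0/L1/L2 = -/GDE/A → run G
t=19: L0/L1/L2 = -/GDE/A → run G
t=20: L0/L1/L2 = -/GDE/A → run G
t=21: L0/L1/L2 = -/DE/A → run D
t=22: L0/L1/L2 = -/E/A → run E
t=23: L0/L1/L2 = -/-/A → run A
t=24: L0/L1/L2 = -/-/A → run A
t=25: (idle)
t=26: (idle)
t=27: (idle)
t=28: (idle)
t=29: (idle)
t=30: (idle)
t=31: (idle)

context switches = 11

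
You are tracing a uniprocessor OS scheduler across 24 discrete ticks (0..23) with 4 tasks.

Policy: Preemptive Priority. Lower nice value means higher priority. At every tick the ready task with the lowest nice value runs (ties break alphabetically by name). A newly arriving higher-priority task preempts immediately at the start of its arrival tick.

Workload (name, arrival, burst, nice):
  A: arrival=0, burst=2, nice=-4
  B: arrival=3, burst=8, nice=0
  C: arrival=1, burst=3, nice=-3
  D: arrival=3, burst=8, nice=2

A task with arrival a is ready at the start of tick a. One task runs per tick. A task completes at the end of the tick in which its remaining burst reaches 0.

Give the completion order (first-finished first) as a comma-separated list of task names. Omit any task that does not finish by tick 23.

t=0: ready={A} → run A
t=1: ready={A,C} → run A
t=2: ready={C} → run C
t=3: ready={B,C,D} → run C
t=4: ready={B,C,D} → run C
t=5: ready={B,D} → run B
t=6: ready={B,D} → run B
t=7: ready={B,D} → run B
t=8: ready={B,D} → run B
t=9: ready={B,D} → run B
t=10: ready={B,D} → run B
t=11: ready={B,D} → run B
t=12: ready={B,D} → run B
t=13: ready={D} → run D
t=14: ready={D} → run D
t=15: ready={D} → run D
t=16: ready={D} → run D
t=17: ready={D} → run D
t=18: ready={D} → run D
t=19: ready={D} → run D
t=20: ready={D} → run D
t=21: (idle)
t=22: (idle)
t=23: (idle)

completion order = A, C, B, D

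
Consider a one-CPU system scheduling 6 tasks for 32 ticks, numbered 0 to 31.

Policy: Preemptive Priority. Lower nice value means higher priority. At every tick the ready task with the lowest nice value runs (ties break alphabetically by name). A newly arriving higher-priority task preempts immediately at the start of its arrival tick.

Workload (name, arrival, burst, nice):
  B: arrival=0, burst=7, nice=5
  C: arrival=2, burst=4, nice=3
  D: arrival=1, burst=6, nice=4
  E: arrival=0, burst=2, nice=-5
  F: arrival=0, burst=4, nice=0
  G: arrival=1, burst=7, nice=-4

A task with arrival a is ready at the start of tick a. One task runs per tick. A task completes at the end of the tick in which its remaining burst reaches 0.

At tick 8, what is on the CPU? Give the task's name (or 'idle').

t=0: ready={B,E,F} → run E
t=1: ready={B,D,E,F,G} → run E
t=2: ready={B,C,D,F,G} → run G
t=3: ready={B,C,D,F,G} → run G
t=4: ready={B,C,D,F,G} → run G
t=5: ready={B,C,D,F,G} → run G
t=6: ready={B,C,D,F,G} → run G
t=7: ready={B,C,D,F,G} → run G
t=8: ready={B,C,D,F,G} → run G
t=9: ready={B,C,D,F} → run F
t=10: ready={B,C,D,F} → run F
t=11: ready={B,C,D,F} → run F
t=12: ready={B,C,D,F} → run F
t=13: ready={B,C,D} → run C
t=14: ready={B,C,D} → run C
t=15: ready={B,C,D} → run C
t=16: ready={B,C,D} → run C
t=17: ready={B,D} → run D
t=18: ready={B,D} → run D
t=19: ready={B,D} → run D
t=20: ready={B,D} → run D
t=21: ready={B,D} → run D
t=22: ready={B,D} → run D
t=23: ready={B} → run B
t=24: ready={B} → run B
t=25: ready={B} → run B
t=26: ready={B} → run B
t=27: ready={B} → run B
t=28: ready={B} → run B
t=29: ready={B} → run B
t=30: (idle)
t=31: (idle)

running at tick 8 = G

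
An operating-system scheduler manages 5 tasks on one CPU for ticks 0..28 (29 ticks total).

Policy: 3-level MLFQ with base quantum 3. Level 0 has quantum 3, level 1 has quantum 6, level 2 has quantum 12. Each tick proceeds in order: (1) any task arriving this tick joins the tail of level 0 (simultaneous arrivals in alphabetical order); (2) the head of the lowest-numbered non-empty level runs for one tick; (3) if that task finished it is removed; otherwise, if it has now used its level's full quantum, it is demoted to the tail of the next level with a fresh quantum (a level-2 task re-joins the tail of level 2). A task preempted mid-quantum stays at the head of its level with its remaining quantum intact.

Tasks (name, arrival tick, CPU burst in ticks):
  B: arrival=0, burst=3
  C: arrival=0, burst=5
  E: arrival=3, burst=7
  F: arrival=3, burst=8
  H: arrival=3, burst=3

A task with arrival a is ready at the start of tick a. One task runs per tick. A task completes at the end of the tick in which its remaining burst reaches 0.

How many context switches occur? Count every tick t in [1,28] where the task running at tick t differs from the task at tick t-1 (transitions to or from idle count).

t=0: L0/L1/L2 = BC/-/- → run B
t=1: L0/L1/L2 = BC/-/- → run B
t=2: L0/L1/L2 = BC/-/- → run B
t=3: L0/L1/L2 = CEFH/-/- → run C
t=4: L0/L1/L2 = CEFH/-/- → run C
t=5: L0/L1/L2 = CEFH/-/- → run C
t=6: L0/L1/L2 = EFH/C/- → run E
t=7: L0/L1/L2 = EFH/C/- → run E
t=8: L0/L1/L2 = EFH/C/- → run E
t=9: L0/L1/L2 = FH/CE/- → run F
t=10: L0/L1/L2 = FH/CE/- → run F
t=11: L0/L1/L2 = FH/CE/- → run F
t=12: L0/L1/L2 = H/CEF/- → run H
t=13: L0/L1/L2 = H/CEF/- → run H
t=14: L0/L1/L2 = H/CEF/- → run H
t=15: L0/L1/L2 = -/CEF/- → run C
t=16: L0/L1/L2 = -/CEF/- → run C
t=17: L0/L1/L2 = -/EF/- → run E
t=18: L0/L1/L2 = -/EF/- → run E
t=19: L0/L1/L2 = -/EF/- → run E
t=20: L0/L1/L2 = -/EF/- → run E
t=21: L0/L1/L2 = -/F/- → run F
t=22: L0/L1/L2 = -/F/- → run F
t=23: L0/L1/L2 = -/F/- → run F
t=24: L0/L1/L2 = -/F/- → run F
t=25: L0/L1/L2 = -/F/- → run F
t=26: (idle)
t=27: (idle)
t=28: (idle)

context switches = 8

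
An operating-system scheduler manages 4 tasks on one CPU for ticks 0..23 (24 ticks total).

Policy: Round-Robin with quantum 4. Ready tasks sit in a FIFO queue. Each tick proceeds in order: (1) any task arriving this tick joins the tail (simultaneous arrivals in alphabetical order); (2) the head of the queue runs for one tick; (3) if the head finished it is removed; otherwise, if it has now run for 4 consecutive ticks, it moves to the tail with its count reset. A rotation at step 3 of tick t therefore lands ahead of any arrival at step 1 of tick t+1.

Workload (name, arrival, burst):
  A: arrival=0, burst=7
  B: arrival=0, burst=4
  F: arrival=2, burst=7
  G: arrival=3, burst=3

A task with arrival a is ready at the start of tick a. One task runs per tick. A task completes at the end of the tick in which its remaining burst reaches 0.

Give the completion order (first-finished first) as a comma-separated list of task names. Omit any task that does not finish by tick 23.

completion order = B, G, A, F

t=0: queue=[A,B] q_used=0 → run A
t=1: queue=[A,B] q_used=1 → run A
t=2: queue=[A,B,F] q_used=2 → run A
t=3: queue=[A,B,F,G] q_used=3 → run A
t=4: queue=[B,F,G,A] q_used=0 → run B
t=5: queue=[B,F,G,A] q_used=1 → run B
t=6: queue=[B,F,G,A] q_used=2 → run B
t=7: queue=[B,F,G,A] q_used=3 → run B
t=8: queue=[F,G,A] q_used=0 → run F
t=9: queue=[F,G,A] q_used=1 → run F
t=10: queue=[F,G,A] q_used=2 → run F
t=11: queue=[F,G,A] q_used=3 → run F
t=12: queue=[G,A,F] q_used=0 → run G
t=13: queue=[G,A,F] q_used=1 → run G
t=14: queue=[G,A,F] q_used=2 → run G
t=15: queue=[A,F] q_used=0 → run A
t=16: queue=[A,F] q_used=1 → run A
t=17: queue=[A,F] q_used=2 → run A
t=18: queue=[F] q_used=0 → run F
t=19: queue=[F] q_used=1 → run F
t=20: queue=[F] q_used=2 → run F
t=21: (idle)
t=22: (idle)
t=23: (idle)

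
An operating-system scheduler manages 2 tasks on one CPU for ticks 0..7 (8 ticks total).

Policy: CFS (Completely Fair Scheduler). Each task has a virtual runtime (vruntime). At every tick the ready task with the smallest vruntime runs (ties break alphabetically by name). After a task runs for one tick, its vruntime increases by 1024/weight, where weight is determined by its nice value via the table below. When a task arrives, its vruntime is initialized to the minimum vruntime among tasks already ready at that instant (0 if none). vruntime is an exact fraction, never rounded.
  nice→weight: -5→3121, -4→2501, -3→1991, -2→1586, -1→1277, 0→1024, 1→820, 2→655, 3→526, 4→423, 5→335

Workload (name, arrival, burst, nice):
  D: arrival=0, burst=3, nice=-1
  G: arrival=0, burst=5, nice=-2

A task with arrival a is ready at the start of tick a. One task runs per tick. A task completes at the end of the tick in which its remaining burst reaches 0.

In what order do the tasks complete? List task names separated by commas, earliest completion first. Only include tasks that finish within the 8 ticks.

completion order = D, G

t=0: vr[D=0 G=0] → run D
t=1: vr[D=1024/1277 G=0] → run G
t=2: vr[D=1024/1277 G=512/793] → run G
t=3: vr[D=1024/1277 G=1024/793] → run D
t=4: vr[D=2048/1277 G=1024/793] → run G
t=5: vr[D=2048/1277 G=1536/793] → run D
t=6: vr[G=1536/793] → run G
t=7: vr[G=2048/793] → run G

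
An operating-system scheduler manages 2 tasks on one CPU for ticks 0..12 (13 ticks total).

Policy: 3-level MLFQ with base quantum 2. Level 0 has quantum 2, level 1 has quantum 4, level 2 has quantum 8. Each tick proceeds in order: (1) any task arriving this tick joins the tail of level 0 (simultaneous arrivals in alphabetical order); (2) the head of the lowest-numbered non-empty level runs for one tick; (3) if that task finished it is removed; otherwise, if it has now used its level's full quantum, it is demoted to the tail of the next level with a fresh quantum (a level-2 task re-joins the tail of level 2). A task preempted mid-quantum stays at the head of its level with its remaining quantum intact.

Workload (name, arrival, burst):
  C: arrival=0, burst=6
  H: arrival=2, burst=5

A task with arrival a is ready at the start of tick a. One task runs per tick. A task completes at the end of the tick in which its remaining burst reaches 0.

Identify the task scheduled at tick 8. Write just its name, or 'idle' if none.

t=0: L0/L1/L2 = C/-/- → run C
t=1: L0/L1/L2 = C/-/- → run C
t=2: L0/L1/L2 = H/C/- → run H
t=3: L0/L1/L2 = H/C/- → run H
t=4: L0/L1/L2 = -/CH/- → run C
t=5: L0/L1/L2 = -/CH/- → run C
t=6: L0/L1/L2 = -/CH/- → run C
t=7: L0/L1/L2 = -/CH/- → run C
t=8: L0/L1/L2 = -/H/- → run H
t=9: L0/L1/L2 = -/H/- → run H
t=10: L0/L1/L2 = -/H/- → run H
t=11: (idle)
t=12: (idle)

running at tick 8 = H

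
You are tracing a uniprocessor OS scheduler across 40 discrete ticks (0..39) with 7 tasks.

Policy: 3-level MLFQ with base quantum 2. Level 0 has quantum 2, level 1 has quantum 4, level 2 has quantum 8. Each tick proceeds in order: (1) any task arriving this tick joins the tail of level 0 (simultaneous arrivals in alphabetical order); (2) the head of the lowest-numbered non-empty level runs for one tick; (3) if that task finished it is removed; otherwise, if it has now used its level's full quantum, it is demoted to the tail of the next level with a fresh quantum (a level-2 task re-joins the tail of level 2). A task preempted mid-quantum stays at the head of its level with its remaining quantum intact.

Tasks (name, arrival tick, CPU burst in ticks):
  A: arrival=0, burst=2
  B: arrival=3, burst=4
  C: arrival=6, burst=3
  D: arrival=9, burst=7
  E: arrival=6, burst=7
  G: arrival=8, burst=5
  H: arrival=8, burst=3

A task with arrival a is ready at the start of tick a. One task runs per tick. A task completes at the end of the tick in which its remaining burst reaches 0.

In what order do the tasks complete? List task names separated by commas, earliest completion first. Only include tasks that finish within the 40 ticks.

t=0: L0/L1/L2 = A/-/- → run A
t=1: L0/L1/L2 = A/-/- → run A
t=2: (idle)
t=3: L0/L1/L2 = B/-/- → run B
t=4: L0/L1/L2 = B/-/- → run B
t=5: L0/L1/L2 = -/B/- → run B
t=6: L0/L1/L2 = CE/B/- → run C
t=7: L0/L1/L2 = CE/B/- → run C
t=8: L0/L1/L2 = EGH/BC/- → run E
t=9: L0/L1/L2 = EGHD/BC/- → run E
t=10: L0/L1/L2 = GHD/BCE/- → run G
t=11: L0/L1/L2 = GHD/BCE/- → run G
t=12: L0/L1/L2 = HD/BCEG/- → run H
t=13: L0/L1/L2 = HD/BCEG/- → run H
t=14: L0/L1/L2 = D/BCEGH/- → run D
t=15: L0/L1/L2 = D/BCEGH/- → run D
t=16: L0/L1/L2 = -/BCEGHD/- → run B
t=17: L0/L1/L2 = -/CEGHD/- → run C
t=18: L0/L1/L2 = -/EGHD/- → run E
t=19: L0/L1/L2 = -/EGHD/- → run E
t=20: L0/L1/L2 = -/EGHD/- → run E
t=21: L0/L1/L2 = -/EGHD/- → run E
t=22: L0/L1/L2 = -/GHD/E → run G
t=23: L0/L1/L2 = -/GHD/E → run G
t=24: L0/L1/L2 = -/GHD/E → run G
t=25: L0/L1/L2 = -/HD/E → run H
t=26: L0/L1/L2 = -/D/E → run D
t=27: L0/L1/L2 = -/D/E → run D
t=28: L0/L1/L2 = -/D/E → run D
t=29: L0/L1/L2 = -/D/E → run D
t=30: L0/L1/L2 = -/-/ED → run E
t=31: L0/L1/L2 = -/-/D → run D
t=32: (idle)
t=33: (idle)
t=34: (idle)
t=35: (idle)
t=36: (idle)
t=37: (idle)
t=38: (idle)
t=39: (idle)

completion order = A, B, C, G, H, E, D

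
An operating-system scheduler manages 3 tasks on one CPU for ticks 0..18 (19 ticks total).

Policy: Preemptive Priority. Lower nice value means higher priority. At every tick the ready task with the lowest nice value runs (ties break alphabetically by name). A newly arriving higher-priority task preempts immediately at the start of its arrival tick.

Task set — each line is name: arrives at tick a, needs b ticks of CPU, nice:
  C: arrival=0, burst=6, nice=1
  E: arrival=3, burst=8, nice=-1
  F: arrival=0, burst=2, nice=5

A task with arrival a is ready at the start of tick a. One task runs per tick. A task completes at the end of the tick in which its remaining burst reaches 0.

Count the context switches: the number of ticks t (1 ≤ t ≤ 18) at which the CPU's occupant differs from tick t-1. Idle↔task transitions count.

context switches = 4

t=0: ready={C,F} → run C
t=1: ready={C,F} → run C
t=2: ready={C,F} → run C
t=3: ready={C,E,F} → run E
t=4: ready={C,E,F} → run E
t=5: ready={C,E,F} → run E
t=6: ready={C,E,F} → run E
t=7: ready={C,E,F} → run E
t=8: ready={C,E,F} → run E
t=9: ready={C,E,F} → run E
t=10: ready={C,E,F} → run E
t=11: ready={C,F} → run C
t=12: ready={C,F} → run C
t=13: ready={C,F} → run C
t=14: ready={F} → run F
t=15: ready={F} → run F
t=16: (idle)
t=17: (idle)
t=18: (idle)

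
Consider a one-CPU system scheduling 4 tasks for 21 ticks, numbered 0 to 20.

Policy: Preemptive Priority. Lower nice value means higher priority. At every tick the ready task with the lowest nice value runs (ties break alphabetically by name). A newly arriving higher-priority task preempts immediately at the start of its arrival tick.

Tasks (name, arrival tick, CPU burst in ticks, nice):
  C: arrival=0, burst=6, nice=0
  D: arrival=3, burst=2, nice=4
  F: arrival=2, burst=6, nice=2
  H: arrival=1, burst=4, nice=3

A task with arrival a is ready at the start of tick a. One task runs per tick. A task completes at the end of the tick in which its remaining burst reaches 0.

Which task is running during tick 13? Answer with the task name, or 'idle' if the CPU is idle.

running at tick 13 = H

t=0: ready={C} → run C
t=1: ready={C,H} → run C
t=2: ready={C,F,H} → run C
t=3: ready={C,D,F,H} → run C
t=4: ready={C,D,F,H} → run C
t=5: ready={C,D,F,H} → run C
t=6: ready={D,F,H} → run F
t=7: ready={D,F,H} → run F
t=8: ready={D,F,H} → run F
t=9: ready={D,F,H} → run F
t=10: ready={D,F,H} → run F
t=11: ready={D,F,H} → run F
t=12: ready={D,H} → run H
t=13: ready={D,H} → run H
t=14: ready={D,H} → run H
t=15: ready={D,H} → run H
t=16: ready={D} → run D
t=17: ready={D} → run D
t=18: (idle)
t=19: (idle)
t=20: (idle)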